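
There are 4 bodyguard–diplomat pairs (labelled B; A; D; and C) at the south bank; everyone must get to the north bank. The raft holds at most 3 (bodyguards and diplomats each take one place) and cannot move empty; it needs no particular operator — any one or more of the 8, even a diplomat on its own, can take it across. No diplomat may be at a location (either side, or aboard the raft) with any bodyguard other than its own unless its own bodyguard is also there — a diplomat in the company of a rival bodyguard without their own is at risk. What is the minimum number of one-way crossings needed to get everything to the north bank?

9

Counting alone: each trip to the north bank takes at most 3 across and each return brings at least 1 back, so after t trips out (and t−1 returns) at most 3t − (t−1) of the 8 are across; that first reaches 8 at t = 4, so at least 7 crossings are needed.
The safety rule pushes this higher. Following every safe sequence of crossings, the most of the 8 that can be at the north bank as the raft arrives there on crossing 7 is 7 — never all 8.
So no plan with fewer than 9 crossings exists, and this one achieves 9:
1. bodyguard B and diplomat B cross → the north bank.
2. bodyguard B crosses ← the south bank.
3. bodyguard A, bodyguard B, and diplomat A cross → the north bank.
4. bodyguard B and diplomat B cross ← the south bank.
5. bodyguard B, bodyguard C, and bodyguard D cross → the north bank.
6. diplomat A crosses ← the south bank.
7. diplomat A and diplomat B cross → the north bank.
8. diplomat B crosses ← the south bank.
9. diplomat B, diplomat C, and diplomat D cross → the north bank.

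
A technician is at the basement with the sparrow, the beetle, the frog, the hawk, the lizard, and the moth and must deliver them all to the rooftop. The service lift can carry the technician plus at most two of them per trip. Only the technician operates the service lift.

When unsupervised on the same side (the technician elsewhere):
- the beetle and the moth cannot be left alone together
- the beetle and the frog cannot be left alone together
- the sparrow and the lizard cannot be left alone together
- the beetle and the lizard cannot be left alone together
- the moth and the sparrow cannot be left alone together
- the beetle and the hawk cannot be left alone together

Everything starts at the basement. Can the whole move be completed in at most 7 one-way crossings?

Yes — this plan uses 7 crossings (≤ 7):
1. Technician goes to the rooftop with the beetle and the sparrow.
2. Technician goes back to the basement alone.
3. Technician goes to the rooftop with the frog and the hawk.
4. Technician goes back to the basement with the beetle.
5. Technician goes to the rooftop with the lizard and the moth.
6. Technician goes back to the basement with the sparrow.
7. Technician goes to the rooftop with the beetle and the sparrow.

Yes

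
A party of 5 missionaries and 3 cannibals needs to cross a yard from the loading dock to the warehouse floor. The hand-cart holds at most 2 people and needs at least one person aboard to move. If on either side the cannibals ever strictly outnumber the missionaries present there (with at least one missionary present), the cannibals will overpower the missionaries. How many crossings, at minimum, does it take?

13

Counting alone: each trip to the warehouse floor takes at most 2 across and each return brings at least 1 back, so after t trips out (and t−1 returns) at most 2t − (t−1) of the 8 are across; that first reaches 8 at t = 7, so at least 13 crossings are needed.
The plan below uses exactly 13 crossings, so it is optimal:
1. 2 cannibals → the warehouse floor.  (the loading dock: 5M 1C; the warehouse floor: 0M 2C)
2. 1 cannibal ← the loading dock.  (the loading dock: 5M 2C; the warehouse floor: 0M 1C)
3. 2 cannibals → the warehouse floor.  (the loading dock: 5M 0C; the warehouse floor: 0M 3C)
4. 1 cannibal ← the loading dock.  (the loading dock: 5M 1C; the warehouse floor: 0M 2C)
5. 2 missionaries → the warehouse floor.  (the loading dock: 3M 1C; the warehouse floor: 2M 2C)
6. 1 cannibal ← the loading dock.  (the loading dock: 3M 2C; the warehouse floor: 2M 1C)
7. 1 missionary and 1 cannibal → the warehouse floor.  (the loading dock: 2M 1C; the warehouse floor: 3M 2C)
8. 1 cannibal ← the loading dock.  (the loading dock: 2M 2C; the warehouse floor: 3M 1C)
9. 2 cannibals → the warehouse floor.  (the loading dock: 2M 0C; the warehouse floor: 3M 3C)
10. 1 cannibal ← the loading dock.  (the loading dock: 2M 1C; the warehouse floor: 3M 2C)
11. 1 missionary and 1 cannibal → the warehouse floor.  (the loading dock: 1M 0C; the warehouse floor: 4M 3C)
12. 1 cannibal ← the loading dock.  (the loading dock: 1M 1C; the warehouse floor: 4M 2C)
13. 1 missionary and 1 cannibal → the warehouse floor.  (the loading dock: 0M 0C; the warehouse floor: 5M 3C)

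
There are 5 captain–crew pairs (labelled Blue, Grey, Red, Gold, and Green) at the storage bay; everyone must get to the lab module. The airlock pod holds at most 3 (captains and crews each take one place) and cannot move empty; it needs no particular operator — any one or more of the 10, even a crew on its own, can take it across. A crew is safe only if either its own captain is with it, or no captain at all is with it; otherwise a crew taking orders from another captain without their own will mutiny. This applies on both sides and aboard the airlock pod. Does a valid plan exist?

Yes

1. captain Blue and crew Blue cross → the lab module.
2. captain Blue crosses ← the storage bay.
3. crew Gold, crew Grey, and crew Red cross → the lab module.
4. crew Blue crosses ← the storage bay.
5. captain Gold, captain Grey, and captain Red cross → the lab module.
6. captain Grey and crew Grey cross ← the storage bay.
7. captain Blue, captain Green, and captain Grey cross → the lab module.
8. crew Red crosses ← the storage bay.
9. crew Blue and crew Grey cross → the lab module.
10. crew Blue crosses ← the storage bay.
11. crew Blue, crew Green, and crew Red cross → the lab module.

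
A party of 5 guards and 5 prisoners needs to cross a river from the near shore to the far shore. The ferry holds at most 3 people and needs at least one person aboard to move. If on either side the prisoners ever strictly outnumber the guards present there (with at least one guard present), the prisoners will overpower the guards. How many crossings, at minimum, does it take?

11

Counting alone: each trip to the far shore takes at most 3 across and each return brings at least 1 back, so after t trips out (and t−1 returns) at most 3t − (t−1) of the 10 are across; that first reaches 10 at t = 5, so at least 9 crossings are needed.
The safety rule pushes this higher. Following every safe sequence of crossings, the most of the 10 that can be at the far shore as the ferry arrives there on crossing 9 is 9 — never all 10.
So no plan with fewer than 11 crossings exists, and this one achieves 11:
1. 2 prisoners → the far shore.  (the near shore: 5G 3P; the far shore: 0G 2P)
2. 1 prisoner ← the near shore.  (the near shore: 5G 4P; the far shore: 0G 1P)
3. 3 prisoners → the far shore.  (the near shore: 5G 1P; the far shore: 0G 4P)
4. 1 prisoner ← the near shore.  (the near shore: 5G 2P; the far shore: 0G 3P)
5. 3 guards → the far shore.  (the near shore: 2G 2P; the far shore: 3G 3P)
6. 1 guard and 1 prisoner ← the near shore.  (the near shore: 3G 3P; the far shore: 2G 2P)
7. 3 guards → the far shore.  (the near shore: 0G 3P; the far shore: 5G 2P)
8. 1 prisoner ← the near shore.  (the near shore: 0G 4P; the far shore: 5G 1P)
9. 2 prisoners → the far shore.  (the near shore: 0G 2P; the far shore: 5G 3P)
10. 1 prisoner ← the near shore.  (the near shore: 0G 3P; the far shore: 5G 2P)
11. 3 prisoners → the far shore.  (the near shore: 0G 0P; the far shore: 5G 5P)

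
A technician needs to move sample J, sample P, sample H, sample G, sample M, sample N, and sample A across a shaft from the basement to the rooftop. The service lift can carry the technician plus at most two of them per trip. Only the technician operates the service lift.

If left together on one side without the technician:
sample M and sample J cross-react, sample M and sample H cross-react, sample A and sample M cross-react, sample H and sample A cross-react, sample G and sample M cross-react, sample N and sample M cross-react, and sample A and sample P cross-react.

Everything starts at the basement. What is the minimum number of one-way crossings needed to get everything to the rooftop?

11

Counting alone: the technician can take at most 2 across per trip to the rooftop, so moving all 7 needs at least 4 loaded trips out, with a return between consecutive ones — at least 7 crossings.
The safety rule pushes this higher. Following every safe sequence of crossings, the most of the 7 that can be at the rooftop as the service lift arrives there on crossings 7, 9 is 5, 6 respectively — never all 7.
So no plan with fewer than 11 crossings exists, and this one achieves 11:
1. Technician goes to the rooftop with sample A and sample M.  [the basement: sample G, sample H, sample J, sample N, sample P | the rooftop: sample A, sample M]
2. Technician goes back to the basement with sample M.  [the basement: sample G, sample H, sample J, sample M, sample N, sample P | the rooftop: sample A]
3. Technician goes to the rooftop with sample J and sample M.  [the basement: sample G, sample H, sample N, sample P | the rooftop: sample A, sample J, sample M]
4. Technician goes back to the basement with sample M.  [the basement: sample G, sample H, sample M, sample N, sample P | the rooftop: sample A, sample J]
5. Technician goes to the rooftop with sample G and sample M.  [the basement: sample H, sample N, sample P | the rooftop: sample A, sample G, sample J, sample M]
6. Technician goes back to the basement with sample M.  [the basement: sample H, sample M, sample N, sample P | the rooftop: sample A, sample G, sample J]
7. Technician goes to the rooftop with sample H and sample N.  [the basement: sample M, sample P | the rooftop: sample A, sample G, sample H, sample J, sample N]
8. Technician goes back to the basement with sample H.  [the basement: sample H, sample M, sample P | the rooftop: sample A, sample G, sample J, sample N]
9. Technician goes to the rooftop with sample H and sample P.  [the basement: sample M | the rooftop: sample A, sample G, sample H, sample J, sample N, sample P]
10. Technician goes back to the basement with sample A.  [the basement: sample A, sample M | the rooftop: sample G, sample H, sample J, sample N, sample P]
11. Technician goes to the rooftop with sample A and sample M.  [the basement: — | the rooftop: sample A, sample G, sample H, sample J, sample M, sample N, sample P]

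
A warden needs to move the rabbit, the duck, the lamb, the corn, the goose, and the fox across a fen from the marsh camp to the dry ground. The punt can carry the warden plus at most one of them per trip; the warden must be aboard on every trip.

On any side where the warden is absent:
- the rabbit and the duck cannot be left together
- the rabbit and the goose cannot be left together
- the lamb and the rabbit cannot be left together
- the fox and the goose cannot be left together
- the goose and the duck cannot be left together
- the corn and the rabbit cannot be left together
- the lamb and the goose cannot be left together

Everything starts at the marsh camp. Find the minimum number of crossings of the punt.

impossible

Whatever the first load, the items left behind include a forbidden pair without the warden. No opening move is safe, so no plan exists.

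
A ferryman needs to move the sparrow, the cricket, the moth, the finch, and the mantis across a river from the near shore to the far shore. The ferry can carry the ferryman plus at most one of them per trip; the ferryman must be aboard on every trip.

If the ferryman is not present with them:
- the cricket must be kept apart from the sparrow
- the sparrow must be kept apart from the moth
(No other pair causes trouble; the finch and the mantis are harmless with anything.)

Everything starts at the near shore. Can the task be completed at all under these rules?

1. Ferryman goes to the far shore with the sparrow.
2. Ferryman goes back to the near shore alone.
3. Ferryman goes to the far shore with the cricket.
4. Ferryman goes back to the near shore with the sparrow.
5. Ferryman goes to the far shore with the moth.
6. Ferryman goes back to the near shore alone.
7. Ferryman goes to the far shore with the finch.
8. Ferryman goes back to the near shore alone.
9. Ferryman goes to the far shore with the mantis.
10. Ferryman goes back to the near shore alone.
11. Ferryman goes to the far shore with the sparrow.

Yes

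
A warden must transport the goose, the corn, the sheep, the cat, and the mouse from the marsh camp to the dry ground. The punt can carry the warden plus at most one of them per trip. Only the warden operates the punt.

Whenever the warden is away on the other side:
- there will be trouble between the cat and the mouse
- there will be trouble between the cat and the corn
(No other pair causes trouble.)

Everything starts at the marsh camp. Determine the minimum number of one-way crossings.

Counting alone: the warden can take at most 1 across per trip to the dry ground, so moving all 5 needs at least 5 loaded trips out, with a return between consecutive ones — at least 9 crossings.
The safety rule pushes this higher. Following every safe sequence of crossings, the most of the 5 that can be at the dry ground as the punt arrives there on crossing 9 is 4 — never all 5.
So no plan with fewer than 11 crossings exists, and this one achieves 11:
1. Warden goes to the dry ground with the cat.  [the marsh camp: the corn, the goose, the mouse, the sheep | the dry ground: the cat]
2. Warden goes back to the marsh camp alone.  [the marsh camp: the corn, the goose, the mouse, the sheep | the dry ground: the cat]
3. Warden goes to the dry ground with the goose.  [the marsh camp: the corn, the mouse, the sheep | the dry ground: the cat, the goose]
4. Warden goes back to the marsh camp alone.  [the marsh camp: the corn, the mouse, the sheep | the dry ground: the cat, the goose]
5. Warden goes to the dry ground with the corn.  [the marsh camp: the mouse, the sheep | the dry ground: the cat, the corn, the goose]
6. Warden goes back to the marsh camp with the cat.  [the marsh camp: the cat, the mouse, the sheep | the dry ground: the corn, the goose]
7. Warden goes to the dry ground with the mouse.  [the marsh camp: the cat, the sheep | the dry ground: the corn, the goose, the mouse]
8. Warden goes back to the marsh camp alone.  [the marsh camp: the cat, the sheep | the dry ground: the corn, the goose, the mouse]
9. Warden goes to the dry ground with the sheep.  [the marsh camp: the cat | the dry ground: the corn, the goose, the mouse, the sheep]
10. Warden goes back to the marsh camp alone.  [the marsh camp: the cat | the dry ground: the corn, the goose, the mouse, the sheep]
11. Warden goes to the dry ground with the cat.  [the marsh camp: — | the dry ground: the cat, the corn, the goose, the mouse, the sheep]

11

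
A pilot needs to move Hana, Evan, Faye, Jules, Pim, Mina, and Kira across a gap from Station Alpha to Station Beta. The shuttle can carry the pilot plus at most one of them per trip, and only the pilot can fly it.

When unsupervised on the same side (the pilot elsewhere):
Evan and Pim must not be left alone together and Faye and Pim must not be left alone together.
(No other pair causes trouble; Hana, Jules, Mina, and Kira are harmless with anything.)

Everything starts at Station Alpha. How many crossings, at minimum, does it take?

Counting alone: the pilot can take at most 1 across per trip to Station Beta, so moving all 7 needs at least 7 loaded trips out, with a return between consecutive ones — at least 13 crossings.
The safety rule pushes this higher. Following every safe sequence of crossings, the most of the 7 that can be at Station Beta as the shuttle arrives there on crossing 13 is 6 — never all 7.
So no plan with fewer than 15 crossings exists, and this one achieves 15:
1. Pilot goes to Station Beta with Pim.  [Station Alpha: Evan, Faye, Hana, Jules, Kira, Mina | Station Beta: Pim]
2. Pilot goes back to Station Alpha alone.  [Station Alpha: Evan, Faye, Hana, Jules, Kira, Mina | Station Beta: Pim]
3. Pilot goes to Station Beta with Hana.  [Station Alpha: Evan, Faye, Jules, Kira, Mina | Station Beta: Hana, Pim]
4. Pilot goes back to Station Alpha alone.  [Station Alpha: Evan, Faye, Jules, Kira, Mina | Station Beta: Hana, Pim]
5. Pilot goes to Station Beta with Evan.  [Station Alpha: Faye, Jules, Kira, Mina | Station Beta: Evan, Hana, Pim]
6. Pilot goes back to Station Alpha with Pim.  [Station Alpha: Faye, Jules, Kira, Mina, Pim | Station Beta: Evan, Hana]
7. Pilot goes to Station Beta with Faye.  [Station Alpha: Jules, Kira, Mina, Pim | Station Beta: Evan, Faye, Hana]
8. Pilot goes back to Station Alpha alone.  [Station Alpha: Jules, Kira, Mina, Pim | Station Beta: Evan, Faye, Hana]
9. Pilot goes to Station Beta with Jules.  [Station Alpha: Kira, Mina, Pim | Station Beta: Evan, Faye, Hana, Jules]
10. Pilot goes back to Station Alpha alone.  [Station Alpha: Kira, Mina, Pim | Station Beta: Evan, Faye, Hana, Jules]
11. Pilot goes to Station Beta with Mina.  [Station Alpha: Kira, Pim | Station Beta: Evan, Faye, Hana, Jules, Mina]
12. Pilot goes back to Station Alpha alone.  [Station Alpha: Kira, Pim | Station Beta: Evan, Faye, Hana, Jules, Mina]
13. Pilot goes to Station Beta with Kira.  [Station Alpha: Pim | Station Beta: Evan, Faye, Hana, Jules, Kira, Mina]
14. Pilot goes back to Station Alpha alone.  [Station Alpha: Pim | Station Beta: Evan, Faye, Hana, Jules, Kira, Mina]
15. Pilot goes to Station Beta with Pim.  [Station Alpha: — | Station Beta: Evan, Faye, Hana, Jules, Kira, Mina, Pim]

15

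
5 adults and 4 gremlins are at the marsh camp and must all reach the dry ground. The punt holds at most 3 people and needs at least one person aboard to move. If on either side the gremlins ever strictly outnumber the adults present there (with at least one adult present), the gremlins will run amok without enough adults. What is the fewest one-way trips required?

Counting alone: each trip to the dry ground takes at most 3 across and each return brings at least 1 back, so after t trips out (and t−1 returns) at most 3t − (t−1) of the 9 are across; that first reaches 9 at t = 4, so at least 7 crossings are needed.
The plan below uses exactly 7 crossings, so it is optimal:
1. 3 gremlins → the dry ground.  (the marsh camp: 5A 1G; the dry ground: 0A 3G)
2. 1 gremlin ← the marsh camp.  (the marsh camp: 5A 2G; the dry ground: 0A 2G)
3. 3 adults → the dry ground.  (the marsh camp: 2A 2G; the dry ground: 3A 2G)
4. 1 adult ← the marsh camp.  (the marsh camp: 3A 2G; the dry ground: 2A 2G)
5. 2 adults and 1 gremlin → the dry ground.  (the marsh camp: 1A 1G; the dry ground: 4A 3G)
6. 1 adult ← the marsh camp.  (the marsh camp: 2A 1G; the dry ground: 3A 3G)
7. 2 adults and 1 gremlin → the dry ground.  (the marsh camp: 0A 0G; the dry ground: 5A 4G)

7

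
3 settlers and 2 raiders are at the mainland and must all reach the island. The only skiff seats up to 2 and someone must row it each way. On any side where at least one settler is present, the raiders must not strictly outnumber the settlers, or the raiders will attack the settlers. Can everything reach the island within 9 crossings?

Yes — this plan uses 7 crossings (≤ 9):
1. 2 raiders → the island.  (the mainland: 3S 0R; the island: 0S 2R)
2. 1 raider ← the mainland.  (the mainland: 3S 1R; the island: 0S 1R)
3. 2 settlers → the island.  (the mainland: 1S 1R; the island: 2S 1R)
4. 1 settler ← the mainland.  (the mainland: 2S 1R; the island: 1S 1R)
5. 1 settler and 1 raider → the island.  (the mainland: 1S 0R; the island: 2S 2R)
6. 1 raider ← the mainland.  (the mainland: 1S 1R; the island: 2S 1R)
7. 1 settler and 1 raider → the island.  (the mainland: 0S 0R; the island: 3S 2R)

Yes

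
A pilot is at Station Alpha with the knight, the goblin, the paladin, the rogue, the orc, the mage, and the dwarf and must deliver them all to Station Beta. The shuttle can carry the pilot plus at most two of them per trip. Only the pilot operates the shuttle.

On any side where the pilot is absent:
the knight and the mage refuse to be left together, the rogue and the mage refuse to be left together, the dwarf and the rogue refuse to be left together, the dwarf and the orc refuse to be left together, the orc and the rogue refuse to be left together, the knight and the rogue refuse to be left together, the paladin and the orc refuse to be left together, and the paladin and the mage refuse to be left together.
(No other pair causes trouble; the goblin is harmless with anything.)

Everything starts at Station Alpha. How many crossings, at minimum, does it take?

impossible

Whatever the first load, the items left behind include a forbidden pair without the pilot. No opening move is safe, so no plan exists.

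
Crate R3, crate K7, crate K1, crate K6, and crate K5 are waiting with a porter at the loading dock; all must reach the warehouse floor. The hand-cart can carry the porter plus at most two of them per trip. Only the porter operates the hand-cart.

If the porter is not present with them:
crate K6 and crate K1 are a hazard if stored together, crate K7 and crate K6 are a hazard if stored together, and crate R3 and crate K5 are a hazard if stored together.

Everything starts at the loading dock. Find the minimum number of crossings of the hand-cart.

Counting alone: the porter can take at most 2 across per trip to the warehouse floor, so moving all 5 needs at least 3 loaded trips out, with a return between consecutive ones — at least 5 crossings.
The plan below uses exactly 5 crossings, so it is optimal:
1. Porter goes to the warehouse floor with crate K6 and crate R3.  [the loading dock: crate K1, crate K5, crate K7 | the warehouse floor: crate K6, crate R3]
2. Porter goes back to the loading dock alone.  [the loading dock: crate K1, crate K5, crate K7 | the warehouse floor: crate K6, crate R3]
3. Porter goes to the warehouse floor with crate K1 and crate K7.  [the loading dock: crate K5 | the warehouse floor: crate K1, crate K6, crate K7, crate R3]
4. Porter goes back to the loading dock with crate K6.  [the loading dock: crate K5, crate K6 | the warehouse floor: crate K1, crate K7, crate R3]
5. Porter goes to the warehouse floor with crate K5 and crate K6.  [the loading dock: — | the warehouse floor: crate K1, crate K5, crate K6, crate K7, crate R3]

5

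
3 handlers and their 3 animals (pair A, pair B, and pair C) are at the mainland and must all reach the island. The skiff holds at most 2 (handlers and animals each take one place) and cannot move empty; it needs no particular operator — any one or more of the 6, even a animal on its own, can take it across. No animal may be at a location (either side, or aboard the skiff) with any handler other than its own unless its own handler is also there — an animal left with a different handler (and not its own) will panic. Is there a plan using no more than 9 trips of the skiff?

No

Counting alone: each trip to the island takes at most 2 across and each return brings at least 1 back, so after t trips out (and t−1 returns) at most 2t − (t−1) of the 6 are across; that first reaches 6 at t = 5, so at least 9 crossings are needed.
The safety rule pushes this higher. Following every safe sequence of crossings, the most of the 6 that can be at the island as the skiff arrives there on crossing 9 is 5 — never all 6.
So the move cannot be finished within 9 crossings. (The shortest complete plan takes 11:)
1. animal A and handler A cross → the island.
2. handler A crosses ← the mainland.
3. animal B and animal C cross → the island.
4. animal A crosses ← the mainland.
5. handler B and handler C cross → the island.
6. animal B and handler B cross ← the mainland.
7. handler A and handler B cross → the island.
8. animal C crosses ← the mainland.
9. animal A and animal B cross → the island.
10. handler C crosses ← the mainland.
11. animal C and handler C cross → the island.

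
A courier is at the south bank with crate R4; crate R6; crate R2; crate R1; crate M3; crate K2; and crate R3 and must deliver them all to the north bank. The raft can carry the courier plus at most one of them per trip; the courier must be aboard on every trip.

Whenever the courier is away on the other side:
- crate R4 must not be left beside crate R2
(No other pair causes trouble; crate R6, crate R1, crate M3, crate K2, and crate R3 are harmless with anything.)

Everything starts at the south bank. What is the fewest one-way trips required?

13

Counting alone: the courier can take at most 1 across per trip to the north bank, so moving all 7 needs at least 7 loaded trips out, with a return between consecutive ones — at least 13 crossings.
The plan below uses exactly 13 crossings, so it is optimal:
1. Courier goes to the north bank with crate R4.  [the south bank: crate K2, crate M3, crate R1, crate R2, crate R3, crate R6 | the north bank: crate R4]
2. Courier goes back to the south bank alone.  [the south bank: crate K2, crate M3, crate R1, crate R2, crate R3, crate R6 | the north bank: crate R4]
3. Courier goes to the north bank with crate R6.  [the south bank: crate K2, crate M3, crate R1, crate R2, crate R3 | the north bank: crate R4, crate R6]
4. Courier goes back to the south bank alone.  [the south bank: crate K2, crate M3, crate R1, crate R2, crate R3 | the north bank: crate R4, crate R6]
5. Courier goes to the north bank with crate R1.  [the south bank: crate K2, crate M3, crate R2, crate R3 | the north bank: crate R1, crate R4, crate R6]
6. Courier goes back to the south bank alone.  [the south bank: crate K2, crate M3, crate R2, crate R3 | the north bank: crate R1, crate R4, crate R6]
7. Courier goes to the north bank with crate M3.  [the south bank: crate K2, crate R2, crate R3 | the north bank: crate M3, crate R1, crate R4, crate R6]
8. Courier goes back to the south bank alone.  [the south bank: crate K2, crate R2, crate R3 | the north bank: crate M3, crate R1, crate R4, crate R6]
9. Courier goes to the north bank with crate K2.  [the south bank: crate R2, crate R3 | the north bank: crate K2, crate M3, crate R1, crate R4, crate R6]
10. Courier goes back to the south bank alone.  [the south bank: crate R2, crate R3 | the north bank: crate K2, crate M3, crate R1, crate R4, crate R6]
11. Courier goes to the north bank with crate R3.  [the south bank: crate R2 | the north bank: crate K2, crate M3, crate R1, crate R3, crate R4, crate R6]
12. Courier goes back to the south bank alone.  [the south bank: crate R2 | the north bank: crate K2, crate M3, crate R1, crate R3, crate R4, crate R6]
13. Courier goes to the north bank with crate R2.  [the south bank: — | the north bank: crate K2, crate M3, crate R1, crate R2, crate R3, crate R4, crate R6]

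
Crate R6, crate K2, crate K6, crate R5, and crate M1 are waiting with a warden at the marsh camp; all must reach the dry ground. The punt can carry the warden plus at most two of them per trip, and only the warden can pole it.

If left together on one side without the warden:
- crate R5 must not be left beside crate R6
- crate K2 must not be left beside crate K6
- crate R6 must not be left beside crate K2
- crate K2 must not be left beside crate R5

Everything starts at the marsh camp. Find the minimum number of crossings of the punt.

7

Counting alone: the warden can take at most 2 across per trip to the dry ground, so moving all 5 needs at least 3 loaded trips out, with a return between consecutive ones — at least 5 crossings.
The safety rule pushes this higher. Following every safe sequence of crossings, the most of the 5 that can be at the dry ground as the punt arrives there on crossing 5 is 4 — never all 5.
So no plan with fewer than 7 crossings exists, and this one achieves 7:
1. Warden goes to the dry ground with crate K2 and crate R6.  [the marsh camp: crate K6, crate M1, crate R5 | the dry ground: crate K2, crate R6]
2. Warden goes back to the marsh camp with crate R6.  [the marsh camp: crate K6, crate M1, crate R5, crate R6 | the dry ground: crate K2]
3. Warden goes to the dry ground with crate K6 and crate R6.  [the marsh camp: crate M1, crate R5 | the dry ground: crate K2, crate K6, crate R6]
4. Warden goes back to the marsh camp with crate K2.  [the marsh camp: crate K2, crate M1, crate R5 | the dry ground: crate K6, crate R6]
5. Warden goes to the dry ground with crate K2 and crate M1.  [the marsh camp: crate R5 | the dry ground: crate K2, crate K6, crate M1, crate R6]
6. Warden goes back to the marsh camp with crate K2.  [the marsh camp: crate K2, crate R5 | the dry ground: crate K6, crate M1, crate R6]
7. Warden goes to the dry ground with crate K2 and crate R5.  [the marsh camp: — | the dry ground: crate K2, crate K6, crate M1, crate R5, crate R6]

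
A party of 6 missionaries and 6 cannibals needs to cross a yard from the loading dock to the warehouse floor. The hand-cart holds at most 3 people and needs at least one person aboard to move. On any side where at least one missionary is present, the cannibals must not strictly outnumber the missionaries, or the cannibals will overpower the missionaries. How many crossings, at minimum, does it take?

impossible

Following every safe sequence of crossings from the start, the most of the 12 that can be at the warehouse floor as the hand-cart arrives there on crossings 1, 3, 5 is 3, 5, 6 respectively; the best ever achieved is 6 of 12.
From crossing 7 on, no configuration arises that was not already reachable earlier: only 17 distinct safe configurations (who is on which side, and where the hand-cart is) can ever be reached, none of them has everyone across, and every continuation just revisits them. They are: 0 missionaries + 0 cannibals across (hand-cart back at the start); 0 missionaries + 1 cannibal across (hand-cart there); 0 missionaries + 1 cannibal across (hand-cart back at the start); 0 missionaries + 2 cannibals across (hand-cart there); 0 missionaries + 2 cannibals across (hand-cart back at the start); 0 missionaries + 3 cannibals across (hand-cart there); 0 missionaries + 3 cannibals across (hand-cart back at the start); 0 missionaries + 4 cannibals across (hand-cart there); 0 missionaries + 4 cannibals across (hand-cart back at the start); 0 missionaries + 5 cannibals across (hand-cart there); 0 missionaries + 5 cannibals across (hand-cart back at the start); 0 missionaries + 6 cannibals across (hand-cart there); 1 missionary + 1 cannibal across (hand-cart there); 1 missionary + 1 cannibal across (hand-cart back at the start); 2 missionaries + 2 cannibals across (hand-cart there); 2 missionaries + 2 cannibals across (hand-cart back at the start); 3 missionaries + 3 cannibals across (hand-cart there). So no valid plan exists.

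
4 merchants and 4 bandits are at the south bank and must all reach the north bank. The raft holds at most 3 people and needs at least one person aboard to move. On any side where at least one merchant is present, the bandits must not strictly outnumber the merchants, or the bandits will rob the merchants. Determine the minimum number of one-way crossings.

9

Counting alone: each trip to the north bank takes at most 3 across and each return brings at least 1 back, so after t trips out (and t−1 returns) at most 3t − (t−1) of the 8 are across; that first reaches 8 at t = 4, so at least 7 crossings are needed.
The safety rule pushes this higher. Following every safe sequence of crossings, the most of the 8 that can be at the north bank as the raft arrives there on crossing 7 is 7 — never all 8.
So no plan with fewer than 9 crossings exists, and this one achieves 9:
1. 2 bandits → the north bank.  (the south bank: 4M 2B; the north bank: 0M 2B)
2. 1 bandit ← the south bank.  (the south bank: 4M 3B; the north bank: 0M 1B)
3. 3 bandits → the north bank.  (the south bank: 4M 0B; the north bank: 0M 4B)
4. 1 bandit ← the south bank.  (the south bank: 4M 1B; the north bank: 0M 3B)
5. 3 merchants → the north bank.  (the south bank: 1M 1B; the north bank: 3M 3B)
6. 1 merchant and 1 bandit ← the south bank.  (the south bank: 2M 2B; the north bank: 2M 2B)
7. 2 merchants → the north bank.  (the south bank: 0M 2B; the north bank: 4M 2B)
8. 1 bandit ← the south bank.  (the south bank: 0M 3B; the north bank: 4M 1B)
9. 3 bandits → the north bank.  (the south bank: 0M 0B; the north bank: 4M 4B)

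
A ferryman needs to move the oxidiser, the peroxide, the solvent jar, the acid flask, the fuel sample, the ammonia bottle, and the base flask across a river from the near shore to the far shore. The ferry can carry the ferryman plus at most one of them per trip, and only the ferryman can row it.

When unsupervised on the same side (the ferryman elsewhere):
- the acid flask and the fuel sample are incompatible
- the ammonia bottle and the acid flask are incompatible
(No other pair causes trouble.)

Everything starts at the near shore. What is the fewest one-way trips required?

Counting alone: the ferryman can take at most 1 across per trip to the far shore, so moving all 7 needs at least 7 loaded trips out, with a return between consecutive ones — at least 13 crossings.
The safety rule pushes this higher. Following every safe sequence of crossings, the most of the 7 that can be at the far shore as the ferry arrives there on crossing 13 is 6 — never all 7.
So no plan with fewer than 15 crossings exists, and this one achieves 15:
1. Ferryman goes to the far shore with the acid flask.  [the near shore: the ammonia bottle, the base flask, the fuel sample, the oxidiser, the peroxide, the solvent jar | the far shore: the acid flask]
2. Ferryman goes back to the near shore alone.  [the near shore: the ammonia bottle, the base flask, the fuel sample, the oxidiser, the peroxide, the solvent jar | the far shore: the acid flask]
3. Ferryman goes to the far shore with the oxidiser.  [the near shore: the ammonia bottle, the base flask, the fuel sample, the peroxide, the solvent jar | the far shore: the acid flask, the oxidiser]
4. Ferryman goes back to the near shore alone.  [the near shore: the ammonia bottle, the base flask, the fuel sample, the peroxide, the solvent jar | the far shore: the acid flask, the oxidiser]
5. Ferryman goes to the far shore with the peroxide.  [the near shore: the ammonia bottle, the base flask, the fuel sample, the solvent jar | the far shore: the acid flask, the oxidiser, the peroxide]
6. Ferryman goes back to the near shore alone.  [the near shore: the ammonia bottle, the base flask, the fuel sample, the solvent jar | the far shore: the acid flask, the oxidiser, the peroxide]
7. Ferryman goes to the far shore with the solvent jar.  [the near shore: the ammonia bottle, the base flask, the fuel sample | the far shore: the acid flask, the oxidiser, the peroxide, the solvent jar]
8. Ferryman goes back to the near shore alone.  [the near shore: the ammonia bottle, the base flask, the fuel sample | the far shore: the acid flask, the oxidiser, the peroxide, the solvent jar]
9. Ferryman goes to the far shore with the fuel sample.  [the near shore: the ammonia bottle, the base flask | the far shore: the acid flask, the fuel sample, the oxidiser, the peroxide, the solvent jar]
10. Ferryman goes back to the near shore with the acid flask.  [the near shore: the acid flask, the ammonia bottle, the base flask | the far shore: the fuel sample, the oxidiser, the peroxide, the solvent jar]
11. Ferryman goes to the far shore with the ammonia bottle.  [the near shore: the acid flask, the base flask | the far shore: the ammonia bottle, the fuel sample, the oxidiser, the peroxide, the solvent jar]
12. Ferryman goes back to the near shore alone.  [the near shore: the acid flask, the base flask | the far shore: the ammonia bottle, the fuel sample, the oxidiser, the peroxide, the solvent jar]
13. Ferryman goes to the far shore with the base flask.  [the near shore: the acid flask | the far shore: the ammonia bottle, the base flask, the fuel sample, the oxidiser, the peroxide, the solvent jar]
14. Ferryman goes back to the near shore alone.  [the near shore: the acid flask | the far shore: the ammonia bottle, the base flask, the fuel sample, the oxidiser, the peroxide, the solvent jar]
15. Ferryman goes to the far shore with the acid flask.  [the near shore: — | the far shore: the acid flask, the ammonia bottle, the base flask, the fuel sample, the oxidiser, the peroxide, the solvent jar]

15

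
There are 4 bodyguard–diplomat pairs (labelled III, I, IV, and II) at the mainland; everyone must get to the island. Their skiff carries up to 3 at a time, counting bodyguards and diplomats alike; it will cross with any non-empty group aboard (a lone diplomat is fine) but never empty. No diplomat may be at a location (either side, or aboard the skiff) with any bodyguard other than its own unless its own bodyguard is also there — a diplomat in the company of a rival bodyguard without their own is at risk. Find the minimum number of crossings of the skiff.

Counting alone: each trip to the island takes at most 3 across and each return brings at least 1 back, so after t trips out (and t−1 returns) at most 3t − (t−1) of the 8 are across; that first reaches 8 at t = 4, so at least 7 crossings are needed.
The safety rule pushes this higher. Following every safe sequence of crossings, the most of the 8 that can be at the island as the skiff arrives there on crossing 7 is 7 — never all 8.
So no plan with fewer than 9 crossings exists, and this one achieves 9:
1. bodyguard III and diplomat III cross → the island.
2. bodyguard III crosses ← the mainland.
3. bodyguard I, bodyguard III, and diplomat I cross → the island.
4. bodyguard III and diplomat III cross ← the mainland.
5. bodyguard II, bodyguard III, and bodyguard IV cross → the island.
6. diplomat I crosses ← the mainland.
7. diplomat I and diplomat III cross → the island.
8. diplomat III crosses ← the mainland.
9. diplomat II, diplomat III, and diplomat IV cross → the island.

9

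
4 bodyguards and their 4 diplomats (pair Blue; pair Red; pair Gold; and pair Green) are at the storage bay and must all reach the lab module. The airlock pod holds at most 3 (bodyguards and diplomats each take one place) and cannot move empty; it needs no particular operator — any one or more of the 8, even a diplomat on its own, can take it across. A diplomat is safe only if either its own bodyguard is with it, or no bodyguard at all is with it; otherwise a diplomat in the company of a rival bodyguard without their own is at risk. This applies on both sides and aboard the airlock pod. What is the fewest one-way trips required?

9

Counting alone: each trip to the lab module takes at most 3 across and each return brings at least 1 back, so after t trips out (and t−1 returns) at most 3t − (t−1) of the 8 are across; that first reaches 8 at t = 4, so at least 7 crossings are needed.
The safety rule pushes this higher. Following every safe sequence of crossings, the most of the 8 that can be at the lab module as the airlock pod arrives there on crossing 7 is 7 — never all 8.
So no plan with fewer than 9 crossings exists, and this one achieves 9:
1. bodyguard Blue and diplomat Blue cross → the lab module.
2. bodyguard Blue crosses ← the storage bay.
3. bodyguard Blue, bodyguard Red, and diplomat Red cross → the lab module.
4. bodyguard Blue and diplomat Blue cross ← the storage bay.
5. bodyguard Blue, bodyguard Gold, and bodyguard Green cross → the lab module.
6. diplomat Red crosses ← the storage bay.
7. diplomat Blue and diplomat Red cross → the lab module.
8. diplomat Blue crosses ← the storage bay.
9. diplomat Blue, diplomat Gold, and diplomat Green cross → the lab module.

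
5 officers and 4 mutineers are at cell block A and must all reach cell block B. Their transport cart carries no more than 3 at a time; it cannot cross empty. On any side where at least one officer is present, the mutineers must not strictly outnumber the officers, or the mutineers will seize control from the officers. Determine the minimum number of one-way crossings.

7

Counting alone: each trip to cell block B takes at most 3 across and each return brings at least 1 back, so after t trips out (and t−1 returns) at most 3t − (t−1) of the 9 are across; that first reaches 9 at t = 4, so at least 7 crossings are needed.
The plan below uses exactly 7 crossings, so it is optimal:
1. 3 mutineers → cell block B.  (cell block A: 5O 1M; cell block B: 0O 3M)
2. 1 mutineer ← cell block A.  (cell block A: 5O 2M; cell block B: 0O 2M)
3. 3 officers → cell block B.  (cell block A: 2O 2M; cell block B: 3O 2M)
4. 1 officer ← cell block A.  (cell block A: 3O 2M; cell block B: 2O 2M)
5. 2 officers and 1 mutineer → cell block B.  (cell block A: 1O 1M; cell block B: 4O 3M)
6. 1 officer ← cell block A.  (cell block A: 2O 1M; cell block B: 3O 3M)
7. 2 officers and 1 mutineer → cell block B.  (cell block A: 0O 0M; cell block B: 5O 4M)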